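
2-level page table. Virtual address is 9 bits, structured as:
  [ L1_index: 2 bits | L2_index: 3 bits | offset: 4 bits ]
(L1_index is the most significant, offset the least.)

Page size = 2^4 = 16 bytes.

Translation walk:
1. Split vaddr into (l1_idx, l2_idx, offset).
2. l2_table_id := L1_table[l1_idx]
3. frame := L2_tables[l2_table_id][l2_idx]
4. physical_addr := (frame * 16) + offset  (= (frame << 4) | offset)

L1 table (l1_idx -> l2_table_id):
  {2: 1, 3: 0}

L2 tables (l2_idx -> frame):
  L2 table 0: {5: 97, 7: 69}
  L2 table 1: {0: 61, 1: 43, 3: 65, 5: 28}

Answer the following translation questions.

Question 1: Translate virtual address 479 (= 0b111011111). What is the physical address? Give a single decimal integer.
vaddr = 479 = 0b111011111
Split: l1_idx=3, l2_idx=5, offset=15
L1[3] = 0
L2[0][5] = 97
paddr = 97 * 16 + 15 = 1567

Answer: 1567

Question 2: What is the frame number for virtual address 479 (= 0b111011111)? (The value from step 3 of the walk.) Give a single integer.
Answer: 97

Derivation:
vaddr = 479: l1_idx=3, l2_idx=5
L1[3] = 0; L2[0][5] = 97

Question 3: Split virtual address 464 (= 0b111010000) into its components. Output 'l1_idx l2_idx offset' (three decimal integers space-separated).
Answer: 3 5 0

Derivation:
vaddr = 464 = 0b111010000
  top 2 bits -> l1_idx = 3
  next 3 bits -> l2_idx = 5
  bottom 4 bits -> offset = 0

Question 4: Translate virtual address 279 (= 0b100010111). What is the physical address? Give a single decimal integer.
Answer: 695

Derivation:
vaddr = 279 = 0b100010111
Split: l1_idx=2, l2_idx=1, offset=7
L1[2] = 1
L2[1][1] = 43
paddr = 43 * 16 + 7 = 695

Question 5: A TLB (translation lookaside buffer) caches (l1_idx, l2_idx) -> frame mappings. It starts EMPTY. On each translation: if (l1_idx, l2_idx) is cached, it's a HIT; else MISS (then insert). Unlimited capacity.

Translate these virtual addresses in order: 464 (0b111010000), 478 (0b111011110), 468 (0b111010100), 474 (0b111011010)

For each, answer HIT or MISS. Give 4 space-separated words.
Answer: MISS HIT HIT HIT

Derivation:
vaddr=464: (3,5) not in TLB -> MISS, insert
vaddr=478: (3,5) in TLB -> HIT
vaddr=468: (3,5) in TLB -> HIT
vaddr=474: (3,5) in TLB -> HIT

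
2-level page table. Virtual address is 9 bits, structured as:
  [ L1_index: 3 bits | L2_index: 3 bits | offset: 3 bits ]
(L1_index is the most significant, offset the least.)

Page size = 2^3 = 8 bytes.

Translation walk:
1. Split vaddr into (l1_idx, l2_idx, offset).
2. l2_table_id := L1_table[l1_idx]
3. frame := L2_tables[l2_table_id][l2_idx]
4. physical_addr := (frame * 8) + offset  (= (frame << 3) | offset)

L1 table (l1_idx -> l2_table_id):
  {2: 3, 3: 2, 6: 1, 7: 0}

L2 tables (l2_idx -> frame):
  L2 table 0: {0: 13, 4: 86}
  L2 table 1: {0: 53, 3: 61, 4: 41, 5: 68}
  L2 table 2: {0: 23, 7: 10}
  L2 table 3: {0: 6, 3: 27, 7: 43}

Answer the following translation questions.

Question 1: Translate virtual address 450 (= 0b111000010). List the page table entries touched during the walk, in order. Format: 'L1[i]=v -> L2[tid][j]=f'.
vaddr = 450 = 0b111000010
Split: l1_idx=7, l2_idx=0, offset=2

Answer: L1[7]=0 -> L2[0][0]=13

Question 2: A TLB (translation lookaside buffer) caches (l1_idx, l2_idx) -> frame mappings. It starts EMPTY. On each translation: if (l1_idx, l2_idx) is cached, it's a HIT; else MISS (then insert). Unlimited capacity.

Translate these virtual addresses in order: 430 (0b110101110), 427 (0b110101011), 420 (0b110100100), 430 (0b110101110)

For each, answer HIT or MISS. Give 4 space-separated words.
vaddr=430: (6,5) not in TLB -> MISS, insert
vaddr=427: (6,5) in TLB -> HIT
vaddr=420: (6,4) not in TLB -> MISS, insert
vaddr=430: (6,5) in TLB -> HIT

Answer: MISS HIT MISS HIT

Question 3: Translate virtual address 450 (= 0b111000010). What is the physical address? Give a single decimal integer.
Answer: 106

Derivation:
vaddr = 450 = 0b111000010
Split: l1_idx=7, l2_idx=0, offset=2
L1[7] = 0
L2[0][0] = 13
paddr = 13 * 8 + 2 = 106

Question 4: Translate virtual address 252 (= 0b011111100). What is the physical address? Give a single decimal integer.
vaddr = 252 = 0b011111100
Split: l1_idx=3, l2_idx=7, offset=4
L1[3] = 2
L2[2][7] = 10
paddr = 10 * 8 + 4 = 84

Answer: 84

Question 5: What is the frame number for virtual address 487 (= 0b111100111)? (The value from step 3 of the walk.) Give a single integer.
Answer: 86

Derivation:
vaddr = 487: l1_idx=7, l2_idx=4
L1[7] = 0; L2[0][4] = 86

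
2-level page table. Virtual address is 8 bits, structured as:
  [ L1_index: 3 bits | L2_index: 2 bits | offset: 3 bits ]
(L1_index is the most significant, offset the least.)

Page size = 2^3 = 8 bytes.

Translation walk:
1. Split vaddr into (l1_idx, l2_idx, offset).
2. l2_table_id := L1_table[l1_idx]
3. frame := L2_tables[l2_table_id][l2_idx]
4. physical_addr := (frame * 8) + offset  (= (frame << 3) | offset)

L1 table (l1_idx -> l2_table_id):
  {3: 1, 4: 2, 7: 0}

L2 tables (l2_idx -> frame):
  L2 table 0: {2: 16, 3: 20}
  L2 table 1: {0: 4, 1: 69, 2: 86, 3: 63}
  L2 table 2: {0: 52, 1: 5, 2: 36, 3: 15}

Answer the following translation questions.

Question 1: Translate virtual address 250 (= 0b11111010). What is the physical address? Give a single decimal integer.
vaddr = 250 = 0b11111010
Split: l1_idx=7, l2_idx=3, offset=2
L1[7] = 0
L2[0][3] = 20
paddr = 20 * 8 + 2 = 162

Answer: 162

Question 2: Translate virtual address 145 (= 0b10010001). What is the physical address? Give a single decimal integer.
Answer: 289

Derivation:
vaddr = 145 = 0b10010001
Split: l1_idx=4, l2_idx=2, offset=1
L1[4] = 2
L2[2][2] = 36
paddr = 36 * 8 + 1 = 289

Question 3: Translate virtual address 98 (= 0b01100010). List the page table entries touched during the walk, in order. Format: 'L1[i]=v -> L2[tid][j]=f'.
Answer: L1[3]=1 -> L2[1][0]=4

Derivation:
vaddr = 98 = 0b01100010
Split: l1_idx=3, l2_idx=0, offset=2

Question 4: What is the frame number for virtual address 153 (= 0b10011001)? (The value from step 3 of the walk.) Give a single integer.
Answer: 15

Derivation:
vaddr = 153: l1_idx=4, l2_idx=3
L1[4] = 2; L2[2][3] = 15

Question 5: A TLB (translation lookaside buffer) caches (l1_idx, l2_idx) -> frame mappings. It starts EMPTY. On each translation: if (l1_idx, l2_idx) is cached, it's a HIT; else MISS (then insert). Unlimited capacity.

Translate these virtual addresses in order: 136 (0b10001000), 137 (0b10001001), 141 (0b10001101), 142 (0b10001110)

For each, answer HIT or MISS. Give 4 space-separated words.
vaddr=136: (4,1) not in TLB -> MISS, insert
vaddr=137: (4,1) in TLB -> HIT
vaddr=141: (4,1) in TLB -> HIT
vaddr=142: (4,1) in TLB -> HIT

Answer: MISS HIT HIT HIT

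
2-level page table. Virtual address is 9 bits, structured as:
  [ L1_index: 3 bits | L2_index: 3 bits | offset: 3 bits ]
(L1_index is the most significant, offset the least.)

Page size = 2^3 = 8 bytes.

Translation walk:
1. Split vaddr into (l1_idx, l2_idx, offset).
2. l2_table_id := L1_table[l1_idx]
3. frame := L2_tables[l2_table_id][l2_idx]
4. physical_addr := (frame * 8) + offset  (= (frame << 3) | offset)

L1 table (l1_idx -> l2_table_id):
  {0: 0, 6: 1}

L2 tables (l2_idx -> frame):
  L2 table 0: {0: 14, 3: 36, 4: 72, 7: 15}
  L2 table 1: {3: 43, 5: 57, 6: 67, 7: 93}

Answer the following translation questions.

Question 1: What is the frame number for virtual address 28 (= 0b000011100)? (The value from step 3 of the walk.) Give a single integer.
Answer: 36

Derivation:
vaddr = 28: l1_idx=0, l2_idx=3
L1[0] = 0; L2[0][3] = 36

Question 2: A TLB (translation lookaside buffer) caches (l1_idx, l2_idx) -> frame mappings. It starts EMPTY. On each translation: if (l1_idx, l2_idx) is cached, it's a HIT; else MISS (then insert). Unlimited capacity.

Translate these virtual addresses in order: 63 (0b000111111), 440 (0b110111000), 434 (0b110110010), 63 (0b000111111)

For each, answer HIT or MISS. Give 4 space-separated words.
vaddr=63: (0,7) not in TLB -> MISS, insert
vaddr=440: (6,7) not in TLB -> MISS, insert
vaddr=434: (6,6) not in TLB -> MISS, insert
vaddr=63: (0,7) in TLB -> HIT

Answer: MISS MISS MISS HIT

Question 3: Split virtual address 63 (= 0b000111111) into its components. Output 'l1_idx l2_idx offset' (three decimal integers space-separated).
Answer: 0 7 7

Derivation:
vaddr = 63 = 0b000111111
  top 3 bits -> l1_idx = 0
  next 3 bits -> l2_idx = 7
  bottom 3 bits -> offset = 7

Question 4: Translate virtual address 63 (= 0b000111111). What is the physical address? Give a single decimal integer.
vaddr = 63 = 0b000111111
Split: l1_idx=0, l2_idx=7, offset=7
L1[0] = 0
L2[0][7] = 15
paddr = 15 * 8 + 7 = 127

Answer: 127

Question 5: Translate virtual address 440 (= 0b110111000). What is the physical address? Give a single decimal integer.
Answer: 744

Derivation:
vaddr = 440 = 0b110111000
Split: l1_idx=6, l2_idx=7, offset=0
L1[6] = 1
L2[1][7] = 93
paddr = 93 * 8 + 0 = 744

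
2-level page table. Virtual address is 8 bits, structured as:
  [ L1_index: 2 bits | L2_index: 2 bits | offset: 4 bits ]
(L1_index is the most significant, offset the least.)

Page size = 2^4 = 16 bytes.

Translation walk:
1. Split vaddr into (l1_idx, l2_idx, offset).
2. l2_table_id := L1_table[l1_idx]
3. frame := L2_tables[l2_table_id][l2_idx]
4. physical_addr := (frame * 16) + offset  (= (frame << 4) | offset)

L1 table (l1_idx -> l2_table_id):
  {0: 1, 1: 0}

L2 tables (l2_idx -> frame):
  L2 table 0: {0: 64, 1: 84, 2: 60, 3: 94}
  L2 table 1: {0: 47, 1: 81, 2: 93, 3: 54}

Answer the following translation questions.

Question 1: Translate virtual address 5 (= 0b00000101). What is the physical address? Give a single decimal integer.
Answer: 757

Derivation:
vaddr = 5 = 0b00000101
Split: l1_idx=0, l2_idx=0, offset=5
L1[0] = 1
L2[1][0] = 47
paddr = 47 * 16 + 5 = 757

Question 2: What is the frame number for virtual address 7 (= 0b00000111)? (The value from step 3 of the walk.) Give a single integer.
Answer: 47

Derivation:
vaddr = 7: l1_idx=0, l2_idx=0
L1[0] = 1; L2[1][0] = 47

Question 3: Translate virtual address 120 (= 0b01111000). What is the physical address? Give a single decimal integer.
vaddr = 120 = 0b01111000
Split: l1_idx=1, l2_idx=3, offset=8
L1[1] = 0
L2[0][3] = 94
paddr = 94 * 16 + 8 = 1512

Answer: 1512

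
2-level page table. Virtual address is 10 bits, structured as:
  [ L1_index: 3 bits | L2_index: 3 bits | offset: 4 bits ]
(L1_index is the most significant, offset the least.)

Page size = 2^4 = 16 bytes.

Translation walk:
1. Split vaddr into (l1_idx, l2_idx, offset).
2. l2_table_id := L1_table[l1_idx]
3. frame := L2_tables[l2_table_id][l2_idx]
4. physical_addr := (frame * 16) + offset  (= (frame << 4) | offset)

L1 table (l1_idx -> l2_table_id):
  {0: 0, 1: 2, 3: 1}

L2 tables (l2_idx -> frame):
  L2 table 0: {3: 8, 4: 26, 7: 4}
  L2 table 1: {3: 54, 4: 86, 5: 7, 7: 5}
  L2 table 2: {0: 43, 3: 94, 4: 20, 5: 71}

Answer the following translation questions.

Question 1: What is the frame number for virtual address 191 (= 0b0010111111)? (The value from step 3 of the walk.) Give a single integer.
Answer: 94

Derivation:
vaddr = 191: l1_idx=1, l2_idx=3
L1[1] = 2; L2[2][3] = 94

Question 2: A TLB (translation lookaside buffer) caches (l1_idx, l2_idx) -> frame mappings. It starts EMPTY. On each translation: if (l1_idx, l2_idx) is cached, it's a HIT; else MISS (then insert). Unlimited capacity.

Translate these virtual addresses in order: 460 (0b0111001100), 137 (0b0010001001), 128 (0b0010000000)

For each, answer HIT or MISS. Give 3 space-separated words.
Answer: MISS MISS HIT

Derivation:
vaddr=460: (3,4) not in TLB -> MISS, insert
vaddr=137: (1,0) not in TLB -> MISS, insert
vaddr=128: (1,0) in TLB -> HIT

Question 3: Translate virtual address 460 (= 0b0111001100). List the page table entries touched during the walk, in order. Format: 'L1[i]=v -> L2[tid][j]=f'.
Answer: L1[3]=1 -> L2[1][4]=86

Derivation:
vaddr = 460 = 0b0111001100
Split: l1_idx=3, l2_idx=4, offset=12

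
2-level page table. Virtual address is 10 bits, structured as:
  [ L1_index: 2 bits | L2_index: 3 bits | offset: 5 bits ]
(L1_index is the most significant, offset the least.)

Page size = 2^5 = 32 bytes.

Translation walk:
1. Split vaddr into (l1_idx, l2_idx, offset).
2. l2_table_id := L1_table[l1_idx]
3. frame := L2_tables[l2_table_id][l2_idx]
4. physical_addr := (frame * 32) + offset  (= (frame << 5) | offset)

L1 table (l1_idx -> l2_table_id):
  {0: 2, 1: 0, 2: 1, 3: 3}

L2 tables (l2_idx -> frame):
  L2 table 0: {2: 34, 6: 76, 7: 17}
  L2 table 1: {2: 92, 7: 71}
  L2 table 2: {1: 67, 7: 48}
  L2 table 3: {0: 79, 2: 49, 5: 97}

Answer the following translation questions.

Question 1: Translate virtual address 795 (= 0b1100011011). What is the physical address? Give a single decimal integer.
vaddr = 795 = 0b1100011011
Split: l1_idx=3, l2_idx=0, offset=27
L1[3] = 3
L2[3][0] = 79
paddr = 79 * 32 + 27 = 2555

Answer: 2555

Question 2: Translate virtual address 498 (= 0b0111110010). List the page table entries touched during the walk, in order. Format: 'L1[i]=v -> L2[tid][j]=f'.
Answer: L1[1]=0 -> L2[0][7]=17

Derivation:
vaddr = 498 = 0b0111110010
Split: l1_idx=1, l2_idx=7, offset=18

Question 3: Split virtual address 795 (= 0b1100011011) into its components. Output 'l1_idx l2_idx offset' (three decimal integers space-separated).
vaddr = 795 = 0b1100011011
  top 2 bits -> l1_idx = 3
  next 3 bits -> l2_idx = 0
  bottom 5 bits -> offset = 27

Answer: 3 0 27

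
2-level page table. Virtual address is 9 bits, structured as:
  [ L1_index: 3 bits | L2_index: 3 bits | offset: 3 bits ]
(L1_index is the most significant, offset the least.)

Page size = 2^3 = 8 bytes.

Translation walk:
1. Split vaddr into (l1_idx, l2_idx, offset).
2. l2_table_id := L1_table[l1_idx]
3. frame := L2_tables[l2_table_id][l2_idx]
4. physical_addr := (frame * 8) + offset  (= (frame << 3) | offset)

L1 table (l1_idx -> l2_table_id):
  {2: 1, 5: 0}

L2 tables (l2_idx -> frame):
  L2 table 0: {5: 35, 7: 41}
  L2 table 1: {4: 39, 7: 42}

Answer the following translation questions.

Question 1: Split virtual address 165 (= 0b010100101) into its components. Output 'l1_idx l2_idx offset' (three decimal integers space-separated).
Answer: 2 4 5

Derivation:
vaddr = 165 = 0b010100101
  top 3 bits -> l1_idx = 2
  next 3 bits -> l2_idx = 4
  bottom 3 bits -> offset = 5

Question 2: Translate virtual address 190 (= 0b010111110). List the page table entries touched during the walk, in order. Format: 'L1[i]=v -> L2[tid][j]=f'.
Answer: L1[2]=1 -> L2[1][7]=42

Derivation:
vaddr = 190 = 0b010111110
Split: l1_idx=2, l2_idx=7, offset=6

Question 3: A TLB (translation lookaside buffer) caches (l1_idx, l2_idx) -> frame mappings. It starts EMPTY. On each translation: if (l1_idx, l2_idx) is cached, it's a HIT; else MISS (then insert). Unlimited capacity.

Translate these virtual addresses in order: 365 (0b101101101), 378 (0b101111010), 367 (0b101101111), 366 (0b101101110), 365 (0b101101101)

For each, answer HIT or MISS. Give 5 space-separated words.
Answer: MISS MISS HIT HIT HIT

Derivation:
vaddr=365: (5,5) not in TLB -> MISS, insert
vaddr=378: (5,7) not in TLB -> MISS, insert
vaddr=367: (5,5) in TLB -> HIT
vaddr=366: (5,5) in TLB -> HIT
vaddr=365: (5,5) in TLB -> HIT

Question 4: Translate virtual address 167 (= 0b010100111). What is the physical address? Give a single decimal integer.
vaddr = 167 = 0b010100111
Split: l1_idx=2, l2_idx=4, offset=7
L1[2] = 1
L2[1][4] = 39
paddr = 39 * 8 + 7 = 319

Answer: 319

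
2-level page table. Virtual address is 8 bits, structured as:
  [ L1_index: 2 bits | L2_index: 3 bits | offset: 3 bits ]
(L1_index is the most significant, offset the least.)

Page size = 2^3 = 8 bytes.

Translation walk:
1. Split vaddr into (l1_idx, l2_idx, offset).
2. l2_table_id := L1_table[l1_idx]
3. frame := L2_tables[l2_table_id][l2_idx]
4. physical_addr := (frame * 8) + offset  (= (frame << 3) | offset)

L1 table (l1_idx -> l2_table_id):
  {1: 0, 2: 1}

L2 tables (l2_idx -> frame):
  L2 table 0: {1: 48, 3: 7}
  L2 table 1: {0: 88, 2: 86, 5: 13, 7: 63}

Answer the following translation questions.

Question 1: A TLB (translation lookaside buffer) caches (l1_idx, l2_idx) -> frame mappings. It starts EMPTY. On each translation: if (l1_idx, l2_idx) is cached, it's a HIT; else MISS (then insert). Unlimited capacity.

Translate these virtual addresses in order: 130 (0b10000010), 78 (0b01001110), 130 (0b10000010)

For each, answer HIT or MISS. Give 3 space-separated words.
Answer: MISS MISS HIT

Derivation:
vaddr=130: (2,0) not in TLB -> MISS, insert
vaddr=78: (1,1) not in TLB -> MISS, insert
vaddr=130: (2,0) in TLB -> HIT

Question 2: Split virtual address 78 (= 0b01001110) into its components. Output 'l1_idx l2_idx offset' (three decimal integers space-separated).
vaddr = 78 = 0b01001110
  top 2 bits -> l1_idx = 1
  next 3 bits -> l2_idx = 1
  bottom 3 bits -> offset = 6

Answer: 1 1 6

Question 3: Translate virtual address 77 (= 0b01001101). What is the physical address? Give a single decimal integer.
vaddr = 77 = 0b01001101
Split: l1_idx=1, l2_idx=1, offset=5
L1[1] = 0
L2[0][1] = 48
paddr = 48 * 8 + 5 = 389

Answer: 389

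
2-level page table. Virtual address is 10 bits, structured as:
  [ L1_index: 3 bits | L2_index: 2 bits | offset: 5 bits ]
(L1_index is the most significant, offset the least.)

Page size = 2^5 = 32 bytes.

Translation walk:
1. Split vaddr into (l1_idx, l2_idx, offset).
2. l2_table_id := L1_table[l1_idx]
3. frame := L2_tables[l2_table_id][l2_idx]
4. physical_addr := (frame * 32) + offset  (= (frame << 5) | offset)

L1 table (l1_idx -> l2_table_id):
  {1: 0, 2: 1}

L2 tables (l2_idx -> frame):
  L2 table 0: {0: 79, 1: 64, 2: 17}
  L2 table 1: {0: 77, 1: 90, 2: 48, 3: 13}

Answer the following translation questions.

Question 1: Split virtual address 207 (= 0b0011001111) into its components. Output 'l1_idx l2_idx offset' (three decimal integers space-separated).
vaddr = 207 = 0b0011001111
  top 3 bits -> l1_idx = 1
  next 2 bits -> l2_idx = 2
  bottom 5 bits -> offset = 15

Answer: 1 2 15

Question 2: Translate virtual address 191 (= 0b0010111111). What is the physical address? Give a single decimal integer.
Answer: 2079

Derivation:
vaddr = 191 = 0b0010111111
Split: l1_idx=1, l2_idx=1, offset=31
L1[1] = 0
L2[0][1] = 64
paddr = 64 * 32 + 31 = 2079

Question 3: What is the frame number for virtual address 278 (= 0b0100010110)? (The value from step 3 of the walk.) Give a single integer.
vaddr = 278: l1_idx=2, l2_idx=0
L1[2] = 1; L2[1][0] = 77

Answer: 77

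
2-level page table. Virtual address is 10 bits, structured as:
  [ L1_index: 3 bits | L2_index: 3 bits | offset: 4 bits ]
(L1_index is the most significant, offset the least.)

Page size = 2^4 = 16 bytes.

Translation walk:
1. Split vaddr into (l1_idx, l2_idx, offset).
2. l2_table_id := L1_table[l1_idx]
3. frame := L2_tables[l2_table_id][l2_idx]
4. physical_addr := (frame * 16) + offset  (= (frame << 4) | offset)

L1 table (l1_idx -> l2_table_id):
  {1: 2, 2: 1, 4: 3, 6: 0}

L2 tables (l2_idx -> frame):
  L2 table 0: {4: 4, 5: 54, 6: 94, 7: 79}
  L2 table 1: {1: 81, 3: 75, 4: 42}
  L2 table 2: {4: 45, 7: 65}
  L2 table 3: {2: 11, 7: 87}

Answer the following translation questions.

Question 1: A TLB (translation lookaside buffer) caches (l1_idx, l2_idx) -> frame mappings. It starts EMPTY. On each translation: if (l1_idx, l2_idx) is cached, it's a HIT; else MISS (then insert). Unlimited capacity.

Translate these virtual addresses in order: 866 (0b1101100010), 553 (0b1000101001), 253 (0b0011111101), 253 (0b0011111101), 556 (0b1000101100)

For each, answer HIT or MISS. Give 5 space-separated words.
vaddr=866: (6,6) not in TLB -> MISS, insert
vaddr=553: (4,2) not in TLB -> MISS, insert
vaddr=253: (1,7) not in TLB -> MISS, insert
vaddr=253: (1,7) in TLB -> HIT
vaddr=556: (4,2) in TLB -> HIT

Answer: MISS MISS MISS HIT HIT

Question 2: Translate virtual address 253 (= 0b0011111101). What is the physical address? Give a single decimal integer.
Answer: 1053

Derivation:
vaddr = 253 = 0b0011111101
Split: l1_idx=1, l2_idx=7, offset=13
L1[1] = 2
L2[2][7] = 65
paddr = 65 * 16 + 13 = 1053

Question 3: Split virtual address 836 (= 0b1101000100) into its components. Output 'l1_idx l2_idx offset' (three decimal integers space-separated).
vaddr = 836 = 0b1101000100
  top 3 bits -> l1_idx = 6
  next 3 bits -> l2_idx = 4
  bottom 4 bits -> offset = 4

Answer: 6 4 4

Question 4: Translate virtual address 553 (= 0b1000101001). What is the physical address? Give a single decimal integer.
Answer: 185

Derivation:
vaddr = 553 = 0b1000101001
Split: l1_idx=4, l2_idx=2, offset=9
L1[4] = 3
L2[3][2] = 11
paddr = 11 * 16 + 9 = 185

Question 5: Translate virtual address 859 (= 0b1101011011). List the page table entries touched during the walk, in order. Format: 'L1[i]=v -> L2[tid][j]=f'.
vaddr = 859 = 0b1101011011
Split: l1_idx=6, l2_idx=5, offset=11

Answer: L1[6]=0 -> L2[0][5]=54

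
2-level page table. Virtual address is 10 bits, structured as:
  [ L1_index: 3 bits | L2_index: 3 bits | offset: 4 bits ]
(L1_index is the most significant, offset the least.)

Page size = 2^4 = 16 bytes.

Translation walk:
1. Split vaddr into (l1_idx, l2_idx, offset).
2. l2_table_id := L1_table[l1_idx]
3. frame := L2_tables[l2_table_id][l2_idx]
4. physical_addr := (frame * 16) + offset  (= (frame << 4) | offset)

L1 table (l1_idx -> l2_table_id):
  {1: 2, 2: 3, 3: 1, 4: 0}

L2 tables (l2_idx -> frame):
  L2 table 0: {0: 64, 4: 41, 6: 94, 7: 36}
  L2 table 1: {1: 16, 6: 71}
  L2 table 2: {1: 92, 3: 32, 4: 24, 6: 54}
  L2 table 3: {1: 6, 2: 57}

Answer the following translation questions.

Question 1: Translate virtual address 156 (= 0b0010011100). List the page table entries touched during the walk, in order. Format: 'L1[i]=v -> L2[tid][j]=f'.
Answer: L1[1]=2 -> L2[2][1]=92

Derivation:
vaddr = 156 = 0b0010011100
Split: l1_idx=1, l2_idx=1, offset=12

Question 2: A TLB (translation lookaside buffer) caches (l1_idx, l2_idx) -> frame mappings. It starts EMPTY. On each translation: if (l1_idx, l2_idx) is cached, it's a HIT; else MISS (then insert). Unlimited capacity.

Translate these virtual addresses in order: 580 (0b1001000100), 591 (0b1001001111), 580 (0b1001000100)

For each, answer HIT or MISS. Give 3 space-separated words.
Answer: MISS HIT HIT

Derivation:
vaddr=580: (4,4) not in TLB -> MISS, insert
vaddr=591: (4,4) in TLB -> HIT
vaddr=580: (4,4) in TLB -> HIT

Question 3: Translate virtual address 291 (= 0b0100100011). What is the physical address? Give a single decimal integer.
vaddr = 291 = 0b0100100011
Split: l1_idx=2, l2_idx=2, offset=3
L1[2] = 3
L2[3][2] = 57
paddr = 57 * 16 + 3 = 915

Answer: 915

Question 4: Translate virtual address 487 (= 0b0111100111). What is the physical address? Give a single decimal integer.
vaddr = 487 = 0b0111100111
Split: l1_idx=3, l2_idx=6, offset=7
L1[3] = 1
L2[1][6] = 71
paddr = 71 * 16 + 7 = 1143

Answer: 1143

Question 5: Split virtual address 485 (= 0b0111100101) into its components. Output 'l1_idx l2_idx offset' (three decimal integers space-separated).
Answer: 3 6 5

Derivation:
vaddr = 485 = 0b0111100101
  top 3 bits -> l1_idx = 3
  next 3 bits -> l2_idx = 6
  bottom 4 bits -> offset = 5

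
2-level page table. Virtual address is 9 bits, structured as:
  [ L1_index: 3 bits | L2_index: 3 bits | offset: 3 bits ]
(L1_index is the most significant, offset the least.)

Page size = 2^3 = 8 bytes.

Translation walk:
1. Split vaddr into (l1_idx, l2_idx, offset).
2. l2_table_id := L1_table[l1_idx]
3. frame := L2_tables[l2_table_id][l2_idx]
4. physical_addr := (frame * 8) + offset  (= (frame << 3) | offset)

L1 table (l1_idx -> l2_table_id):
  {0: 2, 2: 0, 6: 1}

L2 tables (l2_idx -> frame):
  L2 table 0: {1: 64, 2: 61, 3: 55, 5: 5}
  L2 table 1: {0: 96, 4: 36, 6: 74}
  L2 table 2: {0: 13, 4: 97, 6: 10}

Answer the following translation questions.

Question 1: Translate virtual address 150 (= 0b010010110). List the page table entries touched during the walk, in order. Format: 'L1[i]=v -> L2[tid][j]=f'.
Answer: L1[2]=0 -> L2[0][2]=61

Derivation:
vaddr = 150 = 0b010010110
Split: l1_idx=2, l2_idx=2, offset=6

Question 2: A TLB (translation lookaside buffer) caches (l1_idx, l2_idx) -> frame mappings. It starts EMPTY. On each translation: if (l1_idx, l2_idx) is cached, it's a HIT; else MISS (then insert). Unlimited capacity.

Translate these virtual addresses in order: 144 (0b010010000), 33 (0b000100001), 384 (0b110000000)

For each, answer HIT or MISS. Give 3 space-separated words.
Answer: MISS MISS MISS

Derivation:
vaddr=144: (2,2) not in TLB -> MISS, insert
vaddr=33: (0,4) not in TLB -> MISS, insert
vaddr=384: (6,0) not in TLB -> MISS, insert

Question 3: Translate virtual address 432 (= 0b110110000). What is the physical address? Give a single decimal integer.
Answer: 592

Derivation:
vaddr = 432 = 0b110110000
Split: l1_idx=6, l2_idx=6, offset=0
L1[6] = 1
L2[1][6] = 74
paddr = 74 * 8 + 0 = 592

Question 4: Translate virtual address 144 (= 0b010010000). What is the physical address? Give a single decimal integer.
Answer: 488

Derivation:
vaddr = 144 = 0b010010000
Split: l1_idx=2, l2_idx=2, offset=0
L1[2] = 0
L2[0][2] = 61
paddr = 61 * 8 + 0 = 488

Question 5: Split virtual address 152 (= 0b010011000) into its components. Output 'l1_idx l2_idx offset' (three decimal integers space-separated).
Answer: 2 3 0

Derivation:
vaddr = 152 = 0b010011000
  top 3 bits -> l1_idx = 2
  next 3 bits -> l2_idx = 3
  bottom 3 bits -> offset = 0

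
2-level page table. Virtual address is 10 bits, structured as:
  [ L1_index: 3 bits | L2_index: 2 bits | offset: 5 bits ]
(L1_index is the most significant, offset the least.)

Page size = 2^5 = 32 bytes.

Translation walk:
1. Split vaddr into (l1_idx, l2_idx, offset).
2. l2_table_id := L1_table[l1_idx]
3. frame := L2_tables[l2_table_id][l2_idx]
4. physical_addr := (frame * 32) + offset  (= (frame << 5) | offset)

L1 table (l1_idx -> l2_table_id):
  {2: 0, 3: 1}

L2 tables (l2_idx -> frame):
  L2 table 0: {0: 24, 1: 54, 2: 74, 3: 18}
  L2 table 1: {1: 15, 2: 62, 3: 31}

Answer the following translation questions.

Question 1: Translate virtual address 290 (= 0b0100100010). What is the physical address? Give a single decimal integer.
Answer: 1730

Derivation:
vaddr = 290 = 0b0100100010
Split: l1_idx=2, l2_idx=1, offset=2
L1[2] = 0
L2[0][1] = 54
paddr = 54 * 32 + 2 = 1730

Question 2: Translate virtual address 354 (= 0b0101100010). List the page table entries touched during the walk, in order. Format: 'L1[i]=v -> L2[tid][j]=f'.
Answer: L1[2]=0 -> L2[0][3]=18

Derivation:
vaddr = 354 = 0b0101100010
Split: l1_idx=2, l2_idx=3, offset=2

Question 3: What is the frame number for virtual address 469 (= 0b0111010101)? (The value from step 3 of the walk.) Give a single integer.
vaddr = 469: l1_idx=3, l2_idx=2
L1[3] = 1; L2[1][2] = 62

Answer: 62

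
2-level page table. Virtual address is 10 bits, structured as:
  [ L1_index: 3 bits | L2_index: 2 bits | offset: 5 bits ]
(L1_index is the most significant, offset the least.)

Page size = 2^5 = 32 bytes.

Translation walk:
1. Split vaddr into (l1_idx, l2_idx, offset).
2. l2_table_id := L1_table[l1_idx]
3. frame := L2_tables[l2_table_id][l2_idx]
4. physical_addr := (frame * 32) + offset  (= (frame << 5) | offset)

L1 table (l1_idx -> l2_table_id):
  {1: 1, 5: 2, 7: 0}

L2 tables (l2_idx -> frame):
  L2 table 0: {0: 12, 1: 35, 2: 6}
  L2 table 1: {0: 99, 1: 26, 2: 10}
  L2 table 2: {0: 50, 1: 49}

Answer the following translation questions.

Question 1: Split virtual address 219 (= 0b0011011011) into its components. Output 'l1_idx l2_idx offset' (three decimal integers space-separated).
vaddr = 219 = 0b0011011011
  top 3 bits -> l1_idx = 1
  next 2 bits -> l2_idx = 2
  bottom 5 bits -> offset = 27

Answer: 1 2 27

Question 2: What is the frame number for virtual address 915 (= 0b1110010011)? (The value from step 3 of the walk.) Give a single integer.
Answer: 12

Derivation:
vaddr = 915: l1_idx=7, l2_idx=0
L1[7] = 0; L2[0][0] = 12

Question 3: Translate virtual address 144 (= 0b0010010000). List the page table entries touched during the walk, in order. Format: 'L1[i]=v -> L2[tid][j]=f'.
vaddr = 144 = 0b0010010000
Split: l1_idx=1, l2_idx=0, offset=16

Answer: L1[1]=1 -> L2[1][0]=99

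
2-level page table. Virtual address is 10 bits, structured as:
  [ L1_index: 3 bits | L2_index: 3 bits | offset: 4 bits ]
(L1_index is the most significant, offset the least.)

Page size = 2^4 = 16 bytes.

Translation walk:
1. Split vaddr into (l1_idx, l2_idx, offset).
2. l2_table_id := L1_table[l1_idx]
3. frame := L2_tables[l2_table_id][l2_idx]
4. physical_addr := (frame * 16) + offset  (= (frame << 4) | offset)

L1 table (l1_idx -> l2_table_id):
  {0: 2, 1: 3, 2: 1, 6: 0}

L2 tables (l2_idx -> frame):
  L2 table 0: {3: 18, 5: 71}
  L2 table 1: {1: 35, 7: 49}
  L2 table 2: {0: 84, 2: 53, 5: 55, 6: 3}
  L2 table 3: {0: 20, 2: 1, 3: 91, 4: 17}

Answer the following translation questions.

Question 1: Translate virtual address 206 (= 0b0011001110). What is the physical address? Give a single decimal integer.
Answer: 286

Derivation:
vaddr = 206 = 0b0011001110
Split: l1_idx=1, l2_idx=4, offset=14
L1[1] = 3
L2[3][4] = 17
paddr = 17 * 16 + 14 = 286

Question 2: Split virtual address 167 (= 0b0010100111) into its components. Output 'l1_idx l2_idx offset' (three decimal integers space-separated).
vaddr = 167 = 0b0010100111
  top 3 bits -> l1_idx = 1
  next 3 bits -> l2_idx = 2
  bottom 4 bits -> offset = 7

Answer: 1 2 7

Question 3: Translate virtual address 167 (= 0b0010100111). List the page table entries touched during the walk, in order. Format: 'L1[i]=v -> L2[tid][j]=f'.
Answer: L1[1]=3 -> L2[3][2]=1

Derivation:
vaddr = 167 = 0b0010100111
Split: l1_idx=1, l2_idx=2, offset=7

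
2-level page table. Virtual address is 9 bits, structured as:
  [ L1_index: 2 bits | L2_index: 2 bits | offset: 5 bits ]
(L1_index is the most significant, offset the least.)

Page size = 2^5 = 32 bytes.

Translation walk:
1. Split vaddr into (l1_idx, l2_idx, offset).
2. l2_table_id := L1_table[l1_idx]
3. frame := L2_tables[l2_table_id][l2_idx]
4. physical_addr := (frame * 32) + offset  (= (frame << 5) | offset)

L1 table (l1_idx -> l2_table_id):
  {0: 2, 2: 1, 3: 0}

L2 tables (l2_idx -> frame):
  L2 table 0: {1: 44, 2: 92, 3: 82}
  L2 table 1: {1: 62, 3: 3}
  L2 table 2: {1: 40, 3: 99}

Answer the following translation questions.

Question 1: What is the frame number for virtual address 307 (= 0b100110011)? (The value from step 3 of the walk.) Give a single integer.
Answer: 62

Derivation:
vaddr = 307: l1_idx=2, l2_idx=1
L1[2] = 1; L2[1][1] = 62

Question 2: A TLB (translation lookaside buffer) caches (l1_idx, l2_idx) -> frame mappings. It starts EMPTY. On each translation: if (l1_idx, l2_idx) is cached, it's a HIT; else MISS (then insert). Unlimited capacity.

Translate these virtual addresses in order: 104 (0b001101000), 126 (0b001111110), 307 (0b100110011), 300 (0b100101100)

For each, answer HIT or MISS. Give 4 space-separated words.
vaddr=104: (0,3) not in TLB -> MISS, insert
vaddr=126: (0,3) in TLB -> HIT
vaddr=307: (2,1) not in TLB -> MISS, insert
vaddr=300: (2,1) in TLB -> HIT

Answer: MISS HIT MISS HIT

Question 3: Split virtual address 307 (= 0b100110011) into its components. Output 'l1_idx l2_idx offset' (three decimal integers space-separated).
Answer: 2 1 19

Derivation:
vaddr = 307 = 0b100110011
  top 2 bits -> l1_idx = 2
  next 2 bits -> l2_idx = 1
  bottom 5 bits -> offset = 19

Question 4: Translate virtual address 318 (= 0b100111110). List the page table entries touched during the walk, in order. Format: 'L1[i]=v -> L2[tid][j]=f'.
vaddr = 318 = 0b100111110
Split: l1_idx=2, l2_idx=1, offset=30

Answer: L1[2]=1 -> L2[1][1]=62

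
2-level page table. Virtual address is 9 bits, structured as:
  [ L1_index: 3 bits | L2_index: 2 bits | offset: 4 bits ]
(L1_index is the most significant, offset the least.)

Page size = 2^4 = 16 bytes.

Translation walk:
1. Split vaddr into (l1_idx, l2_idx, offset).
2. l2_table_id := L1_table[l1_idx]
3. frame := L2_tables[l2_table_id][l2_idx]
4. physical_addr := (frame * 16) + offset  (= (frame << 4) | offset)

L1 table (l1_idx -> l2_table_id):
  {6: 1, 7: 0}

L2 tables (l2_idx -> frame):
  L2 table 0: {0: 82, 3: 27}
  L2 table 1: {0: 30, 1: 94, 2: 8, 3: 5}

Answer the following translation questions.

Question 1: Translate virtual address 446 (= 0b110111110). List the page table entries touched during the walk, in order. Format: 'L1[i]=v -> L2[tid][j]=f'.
Answer: L1[6]=1 -> L2[1][3]=5

Derivation:
vaddr = 446 = 0b110111110
Split: l1_idx=6, l2_idx=3, offset=14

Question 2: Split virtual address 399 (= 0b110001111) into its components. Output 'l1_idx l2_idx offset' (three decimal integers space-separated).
Answer: 6 0 15

Derivation:
vaddr = 399 = 0b110001111
  top 3 bits -> l1_idx = 6
  next 2 bits -> l2_idx = 0
  bottom 4 bits -> offset = 15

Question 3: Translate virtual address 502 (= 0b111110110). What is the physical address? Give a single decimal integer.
Answer: 438

Derivation:
vaddr = 502 = 0b111110110
Split: l1_idx=7, l2_idx=3, offset=6
L1[7] = 0
L2[0][3] = 27
paddr = 27 * 16 + 6 = 438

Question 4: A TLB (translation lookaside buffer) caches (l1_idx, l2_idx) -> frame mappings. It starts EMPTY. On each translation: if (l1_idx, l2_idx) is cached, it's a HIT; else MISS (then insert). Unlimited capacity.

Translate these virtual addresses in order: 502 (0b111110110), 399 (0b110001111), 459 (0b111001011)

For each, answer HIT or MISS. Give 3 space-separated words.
vaddr=502: (7,3) not in TLB -> MISS, insert
vaddr=399: (6,0) not in TLB -> MISS, insert
vaddr=459: (7,0) not in TLB -> MISS, insert

Answer: MISS MISS MISS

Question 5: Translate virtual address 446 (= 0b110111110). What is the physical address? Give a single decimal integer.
vaddr = 446 = 0b110111110
Split: l1_idx=6, l2_idx=3, offset=14
L1[6] = 1
L2[1][3] = 5
paddr = 5 * 16 + 14 = 94

Answer: 94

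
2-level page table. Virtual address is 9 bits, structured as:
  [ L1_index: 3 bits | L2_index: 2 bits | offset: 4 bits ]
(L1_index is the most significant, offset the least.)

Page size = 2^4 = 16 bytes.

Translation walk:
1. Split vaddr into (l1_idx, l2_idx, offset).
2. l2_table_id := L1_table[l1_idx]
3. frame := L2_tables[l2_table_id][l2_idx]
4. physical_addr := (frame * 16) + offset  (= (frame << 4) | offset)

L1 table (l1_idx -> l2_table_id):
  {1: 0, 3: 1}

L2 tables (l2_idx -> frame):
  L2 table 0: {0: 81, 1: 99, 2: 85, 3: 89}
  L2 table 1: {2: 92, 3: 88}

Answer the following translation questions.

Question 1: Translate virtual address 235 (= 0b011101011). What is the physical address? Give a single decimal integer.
Answer: 1483

Derivation:
vaddr = 235 = 0b011101011
Split: l1_idx=3, l2_idx=2, offset=11
L1[3] = 1
L2[1][2] = 92
paddr = 92 * 16 + 11 = 1483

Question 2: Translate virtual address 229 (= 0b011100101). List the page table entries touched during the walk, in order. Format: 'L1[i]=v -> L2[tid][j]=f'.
Answer: L1[3]=1 -> L2[1][2]=92

Derivation:
vaddr = 229 = 0b011100101
Split: l1_idx=3, l2_idx=2, offset=5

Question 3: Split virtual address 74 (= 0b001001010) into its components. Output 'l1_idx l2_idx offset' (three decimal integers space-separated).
vaddr = 74 = 0b001001010
  top 3 bits -> l1_idx = 1
  next 2 bits -> l2_idx = 0
  bottom 4 bits -> offset = 10

Answer: 1 0 10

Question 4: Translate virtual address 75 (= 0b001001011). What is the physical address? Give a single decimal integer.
vaddr = 75 = 0b001001011
Split: l1_idx=1, l2_idx=0, offset=11
L1[1] = 0
L2[0][0] = 81
paddr = 81 * 16 + 11 = 1307

Answer: 1307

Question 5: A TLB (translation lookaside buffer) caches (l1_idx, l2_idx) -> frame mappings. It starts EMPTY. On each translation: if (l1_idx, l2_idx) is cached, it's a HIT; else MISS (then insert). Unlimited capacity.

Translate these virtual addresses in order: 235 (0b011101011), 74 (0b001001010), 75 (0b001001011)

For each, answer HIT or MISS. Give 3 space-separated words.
Answer: MISS MISS HIT

Derivation:
vaddr=235: (3,2) not in TLB -> MISS, insert
vaddr=74: (1,0) not in TLB -> MISS, insert
vaddr=75: (1,0) in TLB -> HIT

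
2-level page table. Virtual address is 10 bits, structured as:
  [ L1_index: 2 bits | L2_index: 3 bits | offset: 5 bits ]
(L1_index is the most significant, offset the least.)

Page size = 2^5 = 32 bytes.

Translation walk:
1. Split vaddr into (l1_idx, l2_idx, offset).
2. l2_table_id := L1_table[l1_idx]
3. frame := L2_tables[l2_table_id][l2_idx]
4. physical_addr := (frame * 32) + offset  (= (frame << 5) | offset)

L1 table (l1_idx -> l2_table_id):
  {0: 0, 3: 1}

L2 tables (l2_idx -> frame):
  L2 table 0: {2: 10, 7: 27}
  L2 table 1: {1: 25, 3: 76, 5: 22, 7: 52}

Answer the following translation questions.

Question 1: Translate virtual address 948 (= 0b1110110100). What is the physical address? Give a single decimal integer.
vaddr = 948 = 0b1110110100
Split: l1_idx=3, l2_idx=5, offset=20
L1[3] = 1
L2[1][5] = 22
paddr = 22 * 32 + 20 = 724

Answer: 724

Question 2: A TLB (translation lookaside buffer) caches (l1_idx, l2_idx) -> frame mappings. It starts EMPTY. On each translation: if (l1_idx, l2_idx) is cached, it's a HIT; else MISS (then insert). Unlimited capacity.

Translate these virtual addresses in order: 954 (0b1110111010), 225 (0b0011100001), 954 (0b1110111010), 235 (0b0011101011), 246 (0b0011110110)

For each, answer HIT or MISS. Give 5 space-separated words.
Answer: MISS MISS HIT HIT HIT

Derivation:
vaddr=954: (3,5) not in TLB -> MISS, insert
vaddr=225: (0,7) not in TLB -> MISS, insert
vaddr=954: (3,5) in TLB -> HIT
vaddr=235: (0,7) in TLB -> HIT
vaddr=246: (0,7) in TLB -> HIT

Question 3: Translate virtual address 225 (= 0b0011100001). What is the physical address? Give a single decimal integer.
Answer: 865

Derivation:
vaddr = 225 = 0b0011100001
Split: l1_idx=0, l2_idx=7, offset=1
L1[0] = 0
L2[0][7] = 27
paddr = 27 * 32 + 1 = 865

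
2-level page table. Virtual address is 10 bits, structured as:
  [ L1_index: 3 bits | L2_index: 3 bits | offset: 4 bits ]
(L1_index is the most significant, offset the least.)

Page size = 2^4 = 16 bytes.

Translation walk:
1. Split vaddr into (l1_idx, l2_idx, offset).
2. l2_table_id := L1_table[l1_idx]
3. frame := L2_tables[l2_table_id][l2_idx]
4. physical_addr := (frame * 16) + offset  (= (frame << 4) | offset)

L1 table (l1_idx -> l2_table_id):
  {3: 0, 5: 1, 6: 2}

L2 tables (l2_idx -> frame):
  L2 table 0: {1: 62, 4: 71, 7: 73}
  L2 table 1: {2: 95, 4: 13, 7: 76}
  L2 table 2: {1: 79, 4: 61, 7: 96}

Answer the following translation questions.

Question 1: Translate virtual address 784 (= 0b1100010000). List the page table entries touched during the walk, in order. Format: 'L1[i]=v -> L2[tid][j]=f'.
Answer: L1[6]=2 -> L2[2][1]=79

Derivation:
vaddr = 784 = 0b1100010000
Split: l1_idx=6, l2_idx=1, offset=0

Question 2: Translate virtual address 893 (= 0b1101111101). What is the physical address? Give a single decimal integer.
vaddr = 893 = 0b1101111101
Split: l1_idx=6, l2_idx=7, offset=13
L1[6] = 2
L2[2][7] = 96
paddr = 96 * 16 + 13 = 1549

Answer: 1549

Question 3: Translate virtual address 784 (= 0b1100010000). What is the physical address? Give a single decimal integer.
Answer: 1264

Derivation:
vaddr = 784 = 0b1100010000
Split: l1_idx=6, l2_idx=1, offset=0
L1[6] = 2
L2[2][1] = 79
paddr = 79 * 16 + 0 = 1264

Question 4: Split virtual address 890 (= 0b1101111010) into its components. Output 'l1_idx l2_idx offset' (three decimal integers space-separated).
vaddr = 890 = 0b1101111010
  top 3 bits -> l1_idx = 6
  next 3 bits -> l2_idx = 7
  bottom 4 bits -> offset = 10

Answer: 6 7 10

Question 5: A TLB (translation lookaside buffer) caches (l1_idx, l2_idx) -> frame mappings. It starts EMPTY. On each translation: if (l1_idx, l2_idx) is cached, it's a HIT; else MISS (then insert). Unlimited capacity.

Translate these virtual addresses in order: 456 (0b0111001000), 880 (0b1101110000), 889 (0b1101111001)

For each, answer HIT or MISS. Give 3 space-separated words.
Answer: MISS MISS HIT

Derivation:
vaddr=456: (3,4) not in TLB -> MISS, insert
vaddr=880: (6,7) not in TLB -> MISS, insert
vaddr=889: (6,7) in TLB -> HIT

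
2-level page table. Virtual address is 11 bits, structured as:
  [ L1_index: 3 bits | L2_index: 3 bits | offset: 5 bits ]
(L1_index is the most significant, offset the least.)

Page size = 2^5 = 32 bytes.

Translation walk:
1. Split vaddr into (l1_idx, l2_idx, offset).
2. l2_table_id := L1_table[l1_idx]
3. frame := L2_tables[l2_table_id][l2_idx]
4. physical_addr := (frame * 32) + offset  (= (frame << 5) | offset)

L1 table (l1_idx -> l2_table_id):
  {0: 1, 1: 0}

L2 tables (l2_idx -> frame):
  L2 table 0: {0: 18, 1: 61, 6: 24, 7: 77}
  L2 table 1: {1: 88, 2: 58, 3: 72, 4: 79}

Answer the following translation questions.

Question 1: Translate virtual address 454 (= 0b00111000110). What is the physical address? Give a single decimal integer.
vaddr = 454 = 0b00111000110
Split: l1_idx=1, l2_idx=6, offset=6
L1[1] = 0
L2[0][6] = 24
paddr = 24 * 32 + 6 = 774

Answer: 774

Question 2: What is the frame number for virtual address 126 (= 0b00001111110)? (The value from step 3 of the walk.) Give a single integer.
Answer: 72

Derivation:
vaddr = 126: l1_idx=0, l2_idx=3
L1[0] = 1; L2[1][3] = 72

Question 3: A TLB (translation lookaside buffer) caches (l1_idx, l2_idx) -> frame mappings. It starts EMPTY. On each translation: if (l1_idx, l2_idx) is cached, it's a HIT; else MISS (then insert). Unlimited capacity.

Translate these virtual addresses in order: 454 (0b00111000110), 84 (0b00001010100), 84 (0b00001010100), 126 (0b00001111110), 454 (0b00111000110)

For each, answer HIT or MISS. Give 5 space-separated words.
vaddr=454: (1,6) not in TLB -> MISS, insert
vaddr=84: (0,2) not in TLB -> MISS, insert
vaddr=84: (0,2) in TLB -> HIT
vaddr=126: (0,3) not in TLB -> MISS, insert
vaddr=454: (1,6) in TLB -> HIT

Answer: MISS MISS HIT MISS HIT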